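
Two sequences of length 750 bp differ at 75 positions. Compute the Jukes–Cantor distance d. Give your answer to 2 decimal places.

p = 75/750 = 0.1.
d = −(3/4) ln(1 − 4p/3) = −0.75 ln(1 − 0.133333) = −0.75 ln(0.866667)
  = −0.75 × (-0.143100) = 0.107325 substitutions/site.

0.11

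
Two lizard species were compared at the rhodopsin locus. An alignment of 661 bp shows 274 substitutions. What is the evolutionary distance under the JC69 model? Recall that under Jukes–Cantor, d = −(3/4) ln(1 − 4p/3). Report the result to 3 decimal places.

p = 274/661 ≈ 0.414523.
d = −(3/4) ln(1 − 4p/3) = −0.75 ln(1 − 0.552697) = −0.75 ln(0.447303)
  = −0.75 × (-0.804519) = 0.603389 substitutions/site.

0.603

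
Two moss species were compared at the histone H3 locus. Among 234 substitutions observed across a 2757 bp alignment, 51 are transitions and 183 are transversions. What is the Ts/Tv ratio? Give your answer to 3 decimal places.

0.279

R = 51/183 = 0.278688… ≈ 0.279 (to 3 d.p.).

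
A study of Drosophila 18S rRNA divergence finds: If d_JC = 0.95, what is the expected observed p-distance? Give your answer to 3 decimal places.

0.539

p = (3/4)(1 − e^(−4d/3)) = 0.75 × (1 − e^(-1.266667)) = 0.75 × (1 − 0.281769) = 0.538673.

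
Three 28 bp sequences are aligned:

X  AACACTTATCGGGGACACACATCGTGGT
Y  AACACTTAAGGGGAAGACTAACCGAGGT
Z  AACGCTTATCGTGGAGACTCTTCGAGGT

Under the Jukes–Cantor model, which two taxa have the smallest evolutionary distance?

X and Z

X–Y: 8/28 differ, p = 0.286, d = 0.360.
X–Z: 6/28 differ, p = 0.214, d = 0.252.
Y–Z: 8/28 differ, p = 0.286, d = 0.360.
The smallest distance is between X and Z.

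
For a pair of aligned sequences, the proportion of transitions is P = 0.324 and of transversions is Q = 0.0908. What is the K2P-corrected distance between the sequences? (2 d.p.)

Under the Kimura two-parameter model, d = −½ ln(1 − 2P − Q) − ¼ ln(1 − 2Q).
1 − 2P − Q = 0.2612, giving −½ ln(0.2612) = 0.671234.
1 − 2Q = 0.8184, giving −¼ ln(0.8184) = 0.050101.
d = 0.671234 + 0.050101 = 0.721335.

0.72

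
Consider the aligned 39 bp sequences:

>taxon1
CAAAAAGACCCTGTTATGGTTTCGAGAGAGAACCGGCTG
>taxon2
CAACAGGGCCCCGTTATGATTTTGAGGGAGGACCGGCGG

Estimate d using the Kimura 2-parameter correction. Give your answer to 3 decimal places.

0.291

Of 39 sites, 7 differences are transitions and 2 are transversions, so P = 7/39 ≈ 0.179487 and Q = 2/39 ≈ 0.051282.
Under the Kimura two-parameter model, d = −½ ln(1 − 2P − Q) − ¼ ln(1 − 2Q).
1 − 2P − Q = 0.589744, giving −½ ln(0.589744) = 0.264033.
1 − 2Q = 0.897436, giving −¼ ln(0.897436) = 0.027053.
d = 0.264033 + 0.027053 = 0.291086.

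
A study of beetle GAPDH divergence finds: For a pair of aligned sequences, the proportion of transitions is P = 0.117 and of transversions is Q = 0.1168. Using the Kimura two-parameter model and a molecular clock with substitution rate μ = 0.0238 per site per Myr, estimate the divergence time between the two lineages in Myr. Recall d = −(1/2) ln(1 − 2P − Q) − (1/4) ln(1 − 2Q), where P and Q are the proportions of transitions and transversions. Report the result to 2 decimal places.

5.94

Under the Kimura two-parameter model, d = −½ ln(1 − 2P − Q) − ¼ ln(1 − 2Q).
1 − 2P − Q = 0.6492, giving −½ ln(0.6492) = 0.216007.
1 − 2Q = 0.7664, giving −¼ ln(0.7664) = 0.066513.
d = 0.216007 + 0.066513 = 0.282520.
Under a molecular clock d = 2μt, so t = d/(2μ) = 0.282520 / (2 × 0.0238) = 5.94 Myr.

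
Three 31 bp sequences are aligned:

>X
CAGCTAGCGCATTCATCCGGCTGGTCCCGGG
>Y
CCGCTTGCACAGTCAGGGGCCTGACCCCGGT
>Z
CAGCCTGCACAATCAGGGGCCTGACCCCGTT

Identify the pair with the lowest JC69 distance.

Y and Z

X–Y: 11/31 differ, p = 0.355, d = 0.481.
X–Z: 12/31 differ, p = 0.387, d = 0.544.
Y–Z: 4/31 differ, p = 0.129, d = 0.142.
The smallest distance is between Y and Z.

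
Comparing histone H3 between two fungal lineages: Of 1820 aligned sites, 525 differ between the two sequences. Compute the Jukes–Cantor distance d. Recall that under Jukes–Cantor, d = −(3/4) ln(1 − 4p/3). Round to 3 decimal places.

0.364

p = 525/1820 ≈ 0.288462.
d = −(3/4) ln(1 − 4p/3) = −0.75 ln(1 − 0.384616) = −0.75 ln(0.615384)
  = −0.75 × (-0.485509) = 0.364132 substitutions/site.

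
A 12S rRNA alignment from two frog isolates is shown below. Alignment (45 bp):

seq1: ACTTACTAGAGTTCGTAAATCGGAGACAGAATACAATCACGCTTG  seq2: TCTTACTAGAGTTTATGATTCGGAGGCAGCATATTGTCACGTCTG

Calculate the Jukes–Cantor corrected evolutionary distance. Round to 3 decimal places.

0.330

The sequences differ at 12 of 45 sites, so p = 12/45 ≈ 0.266667.
d = −(3/4) ln(1 − 4p/3) = −0.75 ln(1 − 0.355556) = −0.75 ln(0.644444)
  = −0.75 × (-0.439367) = 0.329525 substitutions/site.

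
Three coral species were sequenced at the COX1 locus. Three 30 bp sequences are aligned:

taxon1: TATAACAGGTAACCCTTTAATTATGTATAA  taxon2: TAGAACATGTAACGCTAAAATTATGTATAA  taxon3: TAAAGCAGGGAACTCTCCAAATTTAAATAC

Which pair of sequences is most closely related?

taxon1–taxon2: 5/30 differ, p = 0.167, d = 0.188.
taxon1–taxon3: 11/30 differ, p = 0.367, d = 0.503.
taxon2–taxon3: 12/30 differ, p = 0.400, d = 0.572.
The smallest distance is between taxon1 and taxon2.

taxon1 and taxon2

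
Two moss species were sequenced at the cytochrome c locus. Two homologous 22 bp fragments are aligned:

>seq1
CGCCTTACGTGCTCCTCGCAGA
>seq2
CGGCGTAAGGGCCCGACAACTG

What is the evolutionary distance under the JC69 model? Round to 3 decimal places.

0.974

The sequences differ at 12 of 22 sites, so p = 12/22 ≈ 0.545455.
d = −(3/4) ln(1 − 4p/3) = −0.75 ln(1 − 0.727273) = −0.75 ln(0.272727)
  = −0.75 × (-1.299284) = 0.974463 substitutions/site.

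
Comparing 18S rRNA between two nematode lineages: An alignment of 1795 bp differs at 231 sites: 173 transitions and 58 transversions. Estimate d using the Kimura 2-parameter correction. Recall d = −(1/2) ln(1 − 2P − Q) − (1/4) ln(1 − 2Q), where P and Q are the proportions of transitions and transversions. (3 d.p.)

P = 173/1795 ≈ 0.096379 and Q = 58/1795 ≈ 0.032312.
Under the Kimura two-parameter model, d = −½ ln(1 − 2P − Q) − ¼ ln(1 − 2Q).
1 − 2P − Q = 0.77493, giving −½ ln(0.77493) = 0.127491.
1 − 2Q = 0.935376, giving −¼ ln(0.935376) = 0.016702.
d = 0.127491 + 0.016702 = 0.144193.

0.144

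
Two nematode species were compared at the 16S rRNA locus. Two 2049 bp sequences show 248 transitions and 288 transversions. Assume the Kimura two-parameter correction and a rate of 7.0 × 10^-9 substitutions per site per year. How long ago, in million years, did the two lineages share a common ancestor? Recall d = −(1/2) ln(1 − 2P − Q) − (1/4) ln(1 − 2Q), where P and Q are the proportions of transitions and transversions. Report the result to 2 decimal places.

23.12

P = 248/2049 ≈ 0.121035 and Q = 288/2049 ≈ 0.140556.
Under the Kimura two-parameter model, d = −½ ln(1 − 2P − Q) − ¼ ln(1 − 2Q).
1 − 2P − Q = 0.617374, giving −½ ln(0.617374) = 0.241140.
1 − 2Q = 0.718888, giving −¼ ln(0.718888) = 0.082512.
d = 0.241140 + 0.082512 = 0.323652.
Under a molecular clock d = 2μt, so t = d/(2μ) = 0.323652 / (2 × 7.0 × 10^-9) = 23.12 million years.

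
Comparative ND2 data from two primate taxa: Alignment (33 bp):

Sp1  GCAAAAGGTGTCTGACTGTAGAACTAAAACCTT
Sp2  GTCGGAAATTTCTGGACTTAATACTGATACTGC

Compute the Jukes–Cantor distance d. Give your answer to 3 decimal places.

The sequences differ at 18 of 33 sites, so p = 18/33 ≈ 0.545455.
d = −(3/4) ln(1 − 4p/3) = −0.75 ln(1 − 0.727273) = −0.75 ln(0.272727)
  = −0.75 × (-1.299284) = 0.974463 substitutions/site.

0.974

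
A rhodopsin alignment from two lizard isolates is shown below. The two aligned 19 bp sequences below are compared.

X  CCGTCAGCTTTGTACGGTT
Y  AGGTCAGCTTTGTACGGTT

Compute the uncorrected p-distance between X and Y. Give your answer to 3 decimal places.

0.105

The sequences differ at 2 of 19 positions (sites 1, 2).
p = 2/19 = 0.105263… ≈ 0.105 (to 3 d.p.).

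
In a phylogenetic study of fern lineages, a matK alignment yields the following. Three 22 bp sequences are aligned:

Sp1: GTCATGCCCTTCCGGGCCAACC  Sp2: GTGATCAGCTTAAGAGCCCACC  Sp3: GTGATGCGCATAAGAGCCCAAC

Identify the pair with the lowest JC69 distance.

Sp1–Sp2: 8/22 differ, p = 0.364, d = 0.497.
Sp1–Sp3: 8/22 differ, p = 0.364, d = 0.497.
Sp2–Sp3: 4/22 differ, p = 0.182, d = 0.208.
The smallest distance is between Sp2 and Sp3.

Sp2 and Sp3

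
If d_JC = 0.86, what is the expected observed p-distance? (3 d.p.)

0.512

p = (3/4)(1 − e^(−4d/3)) = 0.75 × (1 − e^(-1.146667)) = 0.75 × (1 − 0.317694) = 0.511730.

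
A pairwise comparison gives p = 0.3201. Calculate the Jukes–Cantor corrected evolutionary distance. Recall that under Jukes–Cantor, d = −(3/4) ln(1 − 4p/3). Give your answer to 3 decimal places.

d = −(3/4) ln(1 − 4p/3) = −0.75 ln(1 − 0.4268) = −0.75 ln(0.5732)
  = −0.75 × (-0.556521) = 0.417391 substitutions/site.

0.417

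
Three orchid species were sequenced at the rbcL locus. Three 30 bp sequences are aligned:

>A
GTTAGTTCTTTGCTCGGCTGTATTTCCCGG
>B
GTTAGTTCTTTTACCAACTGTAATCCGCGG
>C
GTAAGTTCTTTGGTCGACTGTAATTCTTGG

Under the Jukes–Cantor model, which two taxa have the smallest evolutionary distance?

A–B: 8/30 differ, p = 0.267, d = 0.330.
A–C: 6/30 differ, p = 0.200, d = 0.233.
B–C: 8/30 differ, p = 0.267, d = 0.330.
The smallest distance is between A and C.

A and C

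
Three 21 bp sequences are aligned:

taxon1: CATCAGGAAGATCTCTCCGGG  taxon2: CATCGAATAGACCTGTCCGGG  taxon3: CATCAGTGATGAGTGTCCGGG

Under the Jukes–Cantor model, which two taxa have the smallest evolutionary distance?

taxon1–taxon2: 6/21 differ, p = 0.286, d = 0.360.
taxon1–taxon3: 7/21 differ, p = 0.333, d = 0.441.
taxon2–taxon3: 8/21 differ, p = 0.381, d = 0.532.
The smallest distance is between taxon1 and taxon2.

taxon1 and taxon2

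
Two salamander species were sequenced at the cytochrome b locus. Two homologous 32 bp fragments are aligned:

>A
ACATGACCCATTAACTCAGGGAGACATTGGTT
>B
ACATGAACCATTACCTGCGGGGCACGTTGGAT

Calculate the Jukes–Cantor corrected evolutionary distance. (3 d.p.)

The sequences differ at 8 of 32 sites (7, 14, 17, 18, 22, 23, 26, 31), so p = 8/32 = 0.25.
d = −(3/4) ln(1 − 4p/3) = −0.75 ln(1 − 0.333333) = −0.75 ln(0.666667)
  = −0.75 × (-0.405465) = 0.304099 substitutions/site.

0.304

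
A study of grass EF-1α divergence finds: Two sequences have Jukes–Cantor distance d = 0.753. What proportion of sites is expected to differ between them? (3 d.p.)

0.475

p = (3/4)(1 − e^(−4d/3)) = 0.75 × (1 − e^(-1.004)) = 0.75 × (1 − 0.366411) = 0.475192.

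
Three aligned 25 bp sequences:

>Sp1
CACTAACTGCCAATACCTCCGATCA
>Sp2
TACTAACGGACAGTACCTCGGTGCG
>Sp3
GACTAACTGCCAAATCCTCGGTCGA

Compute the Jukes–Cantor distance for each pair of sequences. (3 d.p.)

Sp1–Sp2: 8/25 sites differ → p = 0.32, d = −0.75 ln(1 − 0.426667) = 0.417216 ≈ 0.417.
Sp1–Sp3: 7/25 sites differ → p = 0.28, d = −0.75 ln(1 − 0.373333) = 0.350505 ≈ 0.351.
Sp2–Sp3: 9/25 sites differ → p = 0.36, d = −0.75 ln(1 − 0.48) = 0.490445 ≈ 0.490.

d(Sp1,Sp2) = 0.417, d(Sp1,Sp3) = 0.351, d(Sp2,Sp3) = 0.490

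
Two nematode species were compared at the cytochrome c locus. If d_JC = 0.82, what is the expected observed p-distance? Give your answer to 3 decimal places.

0.499

p = (3/4)(1 − e^(−4d/3)) = 0.75 × (1 − e^(-1.093333)) = 0.75 × (1 − 0.335098) = 0.498677.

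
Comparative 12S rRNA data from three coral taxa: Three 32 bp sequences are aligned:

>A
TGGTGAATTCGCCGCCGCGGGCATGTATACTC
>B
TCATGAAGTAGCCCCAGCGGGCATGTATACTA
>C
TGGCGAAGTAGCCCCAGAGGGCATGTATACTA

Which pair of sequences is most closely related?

B and C

A–B: 7/32 differ, p = 0.219, d = 0.259.
A–C: 7/32 differ, p = 0.219, d = 0.259.
B–C: 4/32 differ, p = 0.125, d = 0.137.
The smallest distance is between B and C.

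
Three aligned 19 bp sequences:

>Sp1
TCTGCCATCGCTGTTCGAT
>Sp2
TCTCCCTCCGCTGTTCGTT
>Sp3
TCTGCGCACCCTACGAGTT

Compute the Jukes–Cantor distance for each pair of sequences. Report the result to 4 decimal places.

d(Sp1,Sp2) = 0.2471, d(Sp1,Sp3) = 0.7489, d(Sp2,Sp3) = 0.7489

Sp1–Sp2: 4/19 sites differ → p ≈ 0.210526, d = −0.75 ln(1 − 0.280701) = 0.247109 ≈ 0.2471.
Sp1–Sp3: 9/19 sites differ → p ≈ 0.473684, d = −0.75 ln(1 − 0.631579) = 0.748897 ≈ 0.7489.
Sp2–Sp3: 9/19 sites differ → p ≈ 0.473684, d = −0.75 ln(1 − 0.631579) = 0.748897 ≈ 0.7489.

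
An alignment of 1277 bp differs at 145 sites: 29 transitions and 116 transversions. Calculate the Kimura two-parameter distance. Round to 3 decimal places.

0.123

P = 29/1277 ≈ 0.022709 and Q = 116/1277 ≈ 0.090838.
Under the Kimura two-parameter model, d = −½ ln(1 − 2P − Q) − ¼ ln(1 − 2Q).
1 − 2P − Q = 0.863744, giving −½ ln(0.863744) = 0.073239.
1 − 2Q = 0.818324, giving −¼ ln(0.818324) = 0.050124.
d = 0.073239 + 0.050124 = 0.123363.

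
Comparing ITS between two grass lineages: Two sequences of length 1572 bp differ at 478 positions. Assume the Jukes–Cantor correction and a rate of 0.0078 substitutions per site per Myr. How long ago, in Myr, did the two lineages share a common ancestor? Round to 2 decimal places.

25.00

p = 478/1572 ≈ 0.304071.
d = −(3/4) ln(1 − 4p/3) = −0.75 ln(1 − 0.405428) = −0.75 ln(0.594572)
  = −0.75 × (-0.519913) = 0.389935 substitutions/site.
Under a molecular clock d = 2μt, so t = d/(2μ) = 0.389935 / (2 × 0.0078) = 25.00 Myr.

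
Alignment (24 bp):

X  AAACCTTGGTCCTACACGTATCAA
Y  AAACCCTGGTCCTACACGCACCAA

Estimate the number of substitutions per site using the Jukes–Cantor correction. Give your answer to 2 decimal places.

0.14

The sequences differ at 3 of 24 sites (6, 19, 21), so p = 3/24 = 0.125.
d = −(3/4) ln(1 − 4p/3) = −0.75 ln(1 − 0.166667) = −0.75 ln(0.833333)
  = −0.75 × (-0.182322) = 0.136742 substitutions/site.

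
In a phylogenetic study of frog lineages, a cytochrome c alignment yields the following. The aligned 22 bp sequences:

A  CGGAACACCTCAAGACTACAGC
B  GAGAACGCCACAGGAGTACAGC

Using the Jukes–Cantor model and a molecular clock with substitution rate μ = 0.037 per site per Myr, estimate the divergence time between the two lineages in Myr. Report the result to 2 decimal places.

4.58

The sequences differ at 6 of 22 sites (1, 2, 7, 10, 13, 16), so p = 6/22 ≈ 0.272727.
d = −(3/4) ln(1 − 4p/3) = −0.75 ln(1 − 0.363636) = −0.75 ln(0.636364)
  = −0.75 × (-0.451985) = 0.338989 substitutions/site.
Under a molecular clock d = 2μt, so t = d/(2μ) = 0.338989 / (2 × 0.037) = 4.58 Myr.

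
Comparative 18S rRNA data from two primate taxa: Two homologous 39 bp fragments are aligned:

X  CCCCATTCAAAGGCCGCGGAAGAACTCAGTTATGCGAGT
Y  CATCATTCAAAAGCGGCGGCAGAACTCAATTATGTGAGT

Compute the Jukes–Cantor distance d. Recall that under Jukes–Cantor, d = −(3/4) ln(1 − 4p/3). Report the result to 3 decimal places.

The sequences differ at 7 of 39 sites (2, 3, 12, 15, 20, 29, 35), so p = 7/39 ≈ 0.179487.
d = −(3/4) ln(1 − 4p/3) = −0.75 ln(1 − 0.239316) = −0.75 ln(0.760684)
  = −0.75 × (-0.273537) = 0.205153 substitutions/site.

0.205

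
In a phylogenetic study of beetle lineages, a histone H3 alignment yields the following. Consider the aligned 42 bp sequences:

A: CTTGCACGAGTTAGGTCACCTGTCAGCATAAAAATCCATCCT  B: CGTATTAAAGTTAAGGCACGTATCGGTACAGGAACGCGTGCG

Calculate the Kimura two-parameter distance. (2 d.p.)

0.84

Of 42 sites, 12 differences are transitions and 8 are transversions, so P = 12/42 ≈ 0.285714 and Q = 8/42 ≈ 0.190476.
Under the Kimura two-parameter model, d = −½ ln(1 − 2P − Q) − ¼ ln(1 − 2Q).
1 − 2P − Q = 0.238096, giving −½ ln(0.238096) = 0.717541.
1 − 2Q = 0.619048, giving −¼ ln(0.619048) = 0.119893.
d = 0.717541 + 0.119893 = 0.837434.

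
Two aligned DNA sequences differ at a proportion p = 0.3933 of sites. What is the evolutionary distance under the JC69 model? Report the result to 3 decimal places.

d = −(3/4) ln(1 − 4p/3) = −0.75 ln(1 − 0.5244) = −0.75 ln(0.4756)
  = −0.75 × (-0.743178) = 0.557384 substitutions/site.

0.557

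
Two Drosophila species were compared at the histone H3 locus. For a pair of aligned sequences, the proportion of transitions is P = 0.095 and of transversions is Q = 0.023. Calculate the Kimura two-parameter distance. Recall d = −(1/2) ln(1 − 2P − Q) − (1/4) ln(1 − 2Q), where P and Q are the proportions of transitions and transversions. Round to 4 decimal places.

Under the Kimura two-parameter model, d = −½ ln(1 − 2P − Q) − ¼ ln(1 − 2Q).
1 − 2P − Q = 0.787, giving −½ ln(0.787) = 0.119764.
1 − 2Q = 0.954, giving −¼ ln(0.954) = 0.011773.
d = 0.119764 + 0.011773 = 0.131537.

0.1315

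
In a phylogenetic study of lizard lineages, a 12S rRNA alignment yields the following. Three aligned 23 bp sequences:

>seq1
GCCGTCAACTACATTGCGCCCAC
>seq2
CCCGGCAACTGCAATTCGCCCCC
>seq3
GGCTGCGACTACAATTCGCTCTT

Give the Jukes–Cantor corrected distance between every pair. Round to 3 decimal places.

seq1–seq2: 6/23 sites differ → p ≈ 0.26087, d = −0.75 ln(1 − 0.347827) = 0.320584 ≈ 0.321.
seq1–seq3: 9/23 sites differ → p ≈ 0.391304, d = −0.75 ln(1 − 0.521739) = 0.553199 ≈ 0.553.
seq2–seq3: 8/23 sites differ → p ≈ 0.347826, d = −0.75 ln(1 − 0.463768) = 0.467391 ≈ 0.467.

d(seq1,seq2) = 0.321, d(seq1,seq3) = 0.553, d(seq2,seq3) = 0.467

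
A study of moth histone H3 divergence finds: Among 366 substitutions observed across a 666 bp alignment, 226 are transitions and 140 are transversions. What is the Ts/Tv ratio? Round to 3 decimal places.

1.614

R = 226/140 = 1.614285… ≈ 1.614 (to 3 d.p.).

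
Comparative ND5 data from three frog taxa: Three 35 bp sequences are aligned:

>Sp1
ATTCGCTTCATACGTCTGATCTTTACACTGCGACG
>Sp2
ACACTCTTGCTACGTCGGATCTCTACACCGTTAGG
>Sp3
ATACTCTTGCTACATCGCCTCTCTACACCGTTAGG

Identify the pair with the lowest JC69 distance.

Sp2 and Sp3

Sp1–Sp2: 11/35 differ, p = 0.314, d = 0.407.
Sp1–Sp3: 13/35 differ, p = 0.371, d = 0.513.
Sp2–Sp3: 4/35 differ, p = 0.114, d = 0.124.
The smallest distance is between Sp2 and Sp3.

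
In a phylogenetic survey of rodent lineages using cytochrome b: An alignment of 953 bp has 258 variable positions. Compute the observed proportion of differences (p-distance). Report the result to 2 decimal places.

p = 258/953 = 0.270724… ≈ 0.27 (to 2 d.p.).

0.27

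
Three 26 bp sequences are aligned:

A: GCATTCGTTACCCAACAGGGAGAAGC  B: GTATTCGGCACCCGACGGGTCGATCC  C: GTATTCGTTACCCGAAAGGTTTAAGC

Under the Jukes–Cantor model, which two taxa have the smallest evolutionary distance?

A–B: 9/26 differ, p = 0.346, d = 0.464.
A–C: 6/26 differ, p = 0.231, d = 0.276.
B–C: 8/26 differ, p = 0.308, d = 0.396.
The smallest distance is between A and C.

A and C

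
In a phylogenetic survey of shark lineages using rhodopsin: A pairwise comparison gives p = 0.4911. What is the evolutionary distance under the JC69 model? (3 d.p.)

d = −(3/4) ln(1 − 4p/3) = −0.75 ln(1 − 0.6548) = −0.75 ln(0.3452)
  = −0.75 × (-1.063631) = 0.797723 substitutions/site.

0.798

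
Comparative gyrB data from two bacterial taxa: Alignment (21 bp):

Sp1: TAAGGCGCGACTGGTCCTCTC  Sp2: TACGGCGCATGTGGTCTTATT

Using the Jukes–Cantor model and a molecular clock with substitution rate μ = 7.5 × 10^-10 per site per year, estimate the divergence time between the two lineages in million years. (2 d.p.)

The sequences differ at 7 of 21 sites (3, 9, 10, 11, 17, 19, 21), so p = 7/21 ≈ 0.333333.
d = −(3/4) ln(1 − 4p/3) = −0.75 ln(1 − 0.444444) = −0.75 ln(0.555556)
  = −0.75 × (-0.587786) = 0.440840 substitutions/site.
Under a molecular clock d = 2μt, so t = d/(2μ) = 0.440840 / (2 × 7.5 × 10^-10) = 293.89 million years.

293.89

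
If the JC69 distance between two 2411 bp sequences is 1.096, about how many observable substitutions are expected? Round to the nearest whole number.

1389

Invert JC69: p = (3/4)(1 − e^(−4d/3)) = 0.75 × (1 − e^(-1.461333)) = 0.75 × (1 − 0.231927) = 0.576055.
Expected differing sites = pL ≈ 0.576055 × 2411 = 1388.868605 ≈ 1389.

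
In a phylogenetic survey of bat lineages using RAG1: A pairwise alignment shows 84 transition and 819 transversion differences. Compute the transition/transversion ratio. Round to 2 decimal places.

R = 84/819 = 0.102564… ≈ 0.10 (to 2 d.p.).

0.10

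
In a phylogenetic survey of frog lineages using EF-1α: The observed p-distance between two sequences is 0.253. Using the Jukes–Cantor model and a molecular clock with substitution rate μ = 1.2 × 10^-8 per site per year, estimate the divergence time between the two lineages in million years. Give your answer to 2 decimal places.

12.86

d = −(3/4) ln(1 − 4p/3) = −0.75 ln(1 − 0.337333) = −0.75 ln(0.662667)
  = −0.75 × (-0.411483) = 0.308612 substitutions/site.
Under a molecular clock d = 2μt, so t = d/(2μ) = 0.308612 / (2 × 1.2 × 10^-8) = 12.86 million years.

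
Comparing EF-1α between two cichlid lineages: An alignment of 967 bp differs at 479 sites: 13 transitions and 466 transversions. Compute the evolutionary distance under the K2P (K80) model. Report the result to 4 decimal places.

P = 13/967 ≈ 0.013444 and Q = 466/967 ≈ 0.481903.
Under the Kimura two-parameter model, d = −½ ln(1 − 2P − Q) − ¼ ln(1 − 2Q).
1 − 2P − Q = 0.491209, giving −½ ln(0.491209) = 0.355443.
1 − 2Q = 0.036194, giving −¼ ln(0.036194) = 0.829715.
d = 0.355443 + 0.829715 = 1.185158.

1.1852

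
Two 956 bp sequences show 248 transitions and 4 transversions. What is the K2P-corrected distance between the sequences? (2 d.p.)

P = 248/956 ≈ 0.259414 and Q = 4/956 ≈ 0.004184.
Under the Kimura two-parameter model, d = −½ ln(1 − 2P − Q) − ¼ ln(1 − 2Q).
1 − 2P − Q = 0.476988, giving −½ ln(0.476988) = 0.370132.
1 − 2Q = 0.991632, giving −¼ ln(0.991632) = 0.002101.
d = 0.370132 + 0.002101 = 0.372233.

0.37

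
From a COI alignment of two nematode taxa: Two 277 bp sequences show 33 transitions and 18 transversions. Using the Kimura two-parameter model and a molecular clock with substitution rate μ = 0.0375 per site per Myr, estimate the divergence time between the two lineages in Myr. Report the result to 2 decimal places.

P = 33/277 ≈ 0.119134 and Q = 18/277 ≈ 0.064982.
Under the Kimura two-parameter model, d = −½ ln(1 − 2P − Q) − ¼ ln(1 − 2Q).
1 − 2P − Q = 0.69675, giving −½ ln(0.69675) = 0.180664.
1 − 2Q = 0.870036, giving −¼ ln(0.870036) = 0.034805.
d = 0.180664 + 0.034805 = 0.215469.
Under a molecular clock d = 2μt, so t = d/(2μ) = 0.215469 / (2 × 0.0375) = 2.87 Myr.

2.87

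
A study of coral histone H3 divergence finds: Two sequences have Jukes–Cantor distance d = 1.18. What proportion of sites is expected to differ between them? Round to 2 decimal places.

0.59

p = (3/4)(1 − e^(−4d/3)) = 0.75 × (1 − e^(-1.573333)) = 0.75 × (1 − 0.207353) = 0.594485.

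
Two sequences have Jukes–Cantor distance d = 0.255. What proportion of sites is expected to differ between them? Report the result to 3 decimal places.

0.216

p = (3/4)(1 − e^(−4d/3)) = 0.75 × (1 − e^(-0.34)) = 0.75 × (1 − 0.711770) = 0.216173.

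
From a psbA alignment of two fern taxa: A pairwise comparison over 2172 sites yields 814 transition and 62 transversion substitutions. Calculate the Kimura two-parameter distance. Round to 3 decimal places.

0.767

P = 814/2172 ≈ 0.37477 and Q = 62/2172 ≈ 0.028545.
Under the Kimura two-parameter model, d = −½ ln(1 − 2P − Q) − ¼ ln(1 − 2Q).
1 − 2P − Q = 0.221915, giving −½ ln(0.221915) = 0.752730.
1 − 2Q = 0.94291, giving −¼ ln(0.94291) = 0.014696.
d = 0.752730 + 0.014696 = 0.767426.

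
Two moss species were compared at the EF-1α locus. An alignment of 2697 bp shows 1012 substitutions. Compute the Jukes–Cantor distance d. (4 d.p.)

0.5203

p = 1012/2697 ≈ 0.375232.
d = −(3/4) ln(1 − 4p/3) = −0.75 ln(1 − 0.500309) = −0.75 ln(0.499691)
  = −0.75 × (-0.693765) = 0.520324 substitutions/site.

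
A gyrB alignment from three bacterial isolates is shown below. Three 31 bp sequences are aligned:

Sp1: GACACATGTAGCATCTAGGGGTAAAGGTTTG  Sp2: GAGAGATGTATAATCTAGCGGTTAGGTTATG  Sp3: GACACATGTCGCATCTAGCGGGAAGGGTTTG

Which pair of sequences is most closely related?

Sp1–Sp2: 9/31 differ, p = 0.290, d = 0.367.
Sp1–Sp3: 4/31 differ, p = 0.129, d = 0.142.
Sp2–Sp3: 9/31 differ, p = 0.290, d = 0.367.
The smallest distance is between Sp1 and Sp3.

Sp1 and Sp3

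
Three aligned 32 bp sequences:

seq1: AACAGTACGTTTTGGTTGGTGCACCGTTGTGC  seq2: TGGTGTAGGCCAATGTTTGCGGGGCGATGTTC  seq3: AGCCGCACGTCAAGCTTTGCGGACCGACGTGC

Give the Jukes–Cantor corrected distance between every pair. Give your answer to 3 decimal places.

seq1–seq2: 17/32 sites differ → p = 0.53125, d = −0.75 ln(1 − 0.708333) = 0.924107 ≈ 0.924.
seq1–seq3: 12/32 sites differ → p = 0.375, d = −0.75 ln(1 − 0.5) = 0.519860 ≈ 0.520.
seq2–seq3: 12/32 sites differ → p = 0.375, d = −0.75 ln(1 − 0.5) = 0.519860 ≈ 0.520.

d(seq1,seq2) = 0.924, d(seq1,seq3) = 0.520, d(seq2,seq3) = 0.520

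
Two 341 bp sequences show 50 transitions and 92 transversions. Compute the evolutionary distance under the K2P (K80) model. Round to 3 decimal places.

0.608

P = 50/341 ≈ 0.146628 and Q = 92/341 ≈ 0.269795.
Under the Kimura two-parameter model, d = −½ ln(1 − 2P − Q) − ¼ ln(1 − 2Q).
1 − 2P − Q = 0.436949, giving −½ ln(0.436949) = 0.413969.
1 − 2Q = 0.46041, giving −¼ ln(0.46041) = 0.193909.
d = 0.413969 + 0.193909 = 0.607878.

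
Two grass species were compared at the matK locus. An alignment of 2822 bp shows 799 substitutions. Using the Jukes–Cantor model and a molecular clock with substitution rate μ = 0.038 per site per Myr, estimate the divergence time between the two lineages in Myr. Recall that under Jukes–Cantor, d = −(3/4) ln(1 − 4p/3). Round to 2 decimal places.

4.68

p = 799/2822 ≈ 0.283133.
d = −(3/4) ln(1 − 4p/3) = −0.75 ln(1 − 0.377511) = −0.75 ln(0.622489)
  = −0.75 × (-0.474029) = 0.355522 substitutions/site.
Under a molecular clock d = 2μt, so t = d/(2μ) = 0.355522 / (2 × 0.038) = 4.68 Myr.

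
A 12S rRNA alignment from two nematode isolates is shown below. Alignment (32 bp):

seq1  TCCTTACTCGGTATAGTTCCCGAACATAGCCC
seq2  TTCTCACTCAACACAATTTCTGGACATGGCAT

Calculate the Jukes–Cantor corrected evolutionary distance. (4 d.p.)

The sequences differ at 13 of 32 sites, so p = 13/32 = 0.40625.
d = −(3/4) ln(1 − 4p/3) = −0.75 ln(1 − 0.541667) = −0.75 ln(0.458333)
  = −0.75 × (-0.780159) = 0.585119 substitutions/site.

0.5851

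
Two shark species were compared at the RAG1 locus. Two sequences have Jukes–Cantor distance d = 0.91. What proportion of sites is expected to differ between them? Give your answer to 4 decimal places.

p = (3/4)(1 − e^(−4d/3)) = 0.75 × (1 − e^(-1.213333)) = 0.75 × (1 − 0.297205) = 0.527096.

0.5271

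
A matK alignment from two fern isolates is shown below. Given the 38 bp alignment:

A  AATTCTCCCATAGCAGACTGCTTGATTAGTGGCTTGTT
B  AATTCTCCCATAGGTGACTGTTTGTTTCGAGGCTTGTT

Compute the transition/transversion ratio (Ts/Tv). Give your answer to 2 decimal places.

Transitions are A↔G and C↔T; transversions are all other mismatches.
Transitions: 1. Transversions: 5.
R = 1/5 = 0.20.

0.20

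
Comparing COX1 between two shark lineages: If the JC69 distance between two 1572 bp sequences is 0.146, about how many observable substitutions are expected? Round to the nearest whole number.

Invert JC69: p = (3/4)(1 − e^(−4d/3)) = 0.75 × (1 − e^(-0.194667)) = 0.75 × (1 − 0.823109) = 0.132668.
Expected differing sites = pL ≈ 0.132668 × 1572 = 208.554096 ≈ 209.

209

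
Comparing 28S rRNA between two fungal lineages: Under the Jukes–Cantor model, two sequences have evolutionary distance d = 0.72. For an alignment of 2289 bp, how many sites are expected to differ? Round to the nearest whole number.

Invert JC69: p = (3/4)(1 − e^(−4d/3)) = 0.75 × (1 − e^(-0.96)) = 0.75 × (1 − 0.382893) = 0.462830.
Expected differing sites = pL ≈ 0.462830 × 2289 = 1059.41787 ≈ 1059.

1059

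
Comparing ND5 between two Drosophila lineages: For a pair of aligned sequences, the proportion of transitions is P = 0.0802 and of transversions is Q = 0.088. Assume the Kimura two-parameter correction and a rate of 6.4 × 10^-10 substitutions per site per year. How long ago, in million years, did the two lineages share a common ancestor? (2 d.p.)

149.35

Under the Kimura two-parameter model, d = −½ ln(1 − 2P − Q) − ¼ ln(1 − 2Q).
1 − 2P − Q = 0.7516, giving −½ ln(0.7516) = 0.142776.
1 − 2Q = 0.824, giving −¼ ln(0.824) = 0.048396.
d = 0.142776 + 0.048396 = 0.191172.
Under a molecular clock d = 2μt, so t = d/(2μ) = 0.191172 / (2 × 6.4 × 10^-10) = 149.35 million years.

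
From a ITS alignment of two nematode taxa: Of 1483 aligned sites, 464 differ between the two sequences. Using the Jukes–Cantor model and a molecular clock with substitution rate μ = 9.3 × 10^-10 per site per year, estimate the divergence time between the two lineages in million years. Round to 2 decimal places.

217.69

p = 464/1483 ≈ 0.312879.
d = −(3/4) ln(1 − 4p/3) = −0.75 ln(1 − 0.417172) = −0.75 ln(0.582828)
  = −0.75 × (-0.539863) = 0.404897 substitutions/site.
Under a molecular clock d = 2μt, so t = d/(2μ) = 0.404897 / (2 × 9.3 × 10^-10) = 217.69 million years.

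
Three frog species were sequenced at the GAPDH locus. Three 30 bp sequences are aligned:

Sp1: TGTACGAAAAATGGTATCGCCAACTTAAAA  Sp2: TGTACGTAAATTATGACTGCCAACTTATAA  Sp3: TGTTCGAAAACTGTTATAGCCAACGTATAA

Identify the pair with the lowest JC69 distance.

Sp1 and Sp3

Sp1–Sp2: 8/30 differ, p = 0.267, d = 0.330.
Sp1–Sp3: 6/30 differ, p = 0.200, d = 0.233.
Sp2–Sp3: 8/30 differ, p = 0.267, d = 0.330.
The smallest distance is between Sp1 and Sp3.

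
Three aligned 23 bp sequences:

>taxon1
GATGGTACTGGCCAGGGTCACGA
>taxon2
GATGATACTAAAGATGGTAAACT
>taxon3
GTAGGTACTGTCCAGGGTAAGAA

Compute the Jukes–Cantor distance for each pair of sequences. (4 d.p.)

taxon1–taxon2: 10/23 sites differ → p ≈ 0.434783, d = −0.75 ln(1 − 0.579711) = 0.650110 ≈ 0.6501.
taxon1–taxon3: 6/23 sites differ → p ≈ 0.26087, d = −0.75 ln(1 − 0.347827) = 0.320584 ≈ 0.3206.
taxon2–taxon3: 11/23 sites differ → p ≈ 0.478261, d = −0.75 ln(1 − 0.637681) = 0.761423 ≈ 0.7614.

d(taxon1,taxon2) = 0.6501, d(taxon1,taxon3) = 0.3206, d(taxon2,taxon3) = 0.7614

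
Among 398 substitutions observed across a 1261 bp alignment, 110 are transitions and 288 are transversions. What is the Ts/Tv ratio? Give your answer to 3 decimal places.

R = 110/288 = 0.381944… ≈ 0.382 (to 3 d.p.).

0.382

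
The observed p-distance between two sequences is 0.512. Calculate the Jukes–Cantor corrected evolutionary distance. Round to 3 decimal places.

0.861

d = −(3/4) ln(1 − 4p/3) = −0.75 ln(1 − 0.682667) = −0.75 ln(0.317333)
  = −0.75 × (-1.147804) = 0.860853 substitutions/site.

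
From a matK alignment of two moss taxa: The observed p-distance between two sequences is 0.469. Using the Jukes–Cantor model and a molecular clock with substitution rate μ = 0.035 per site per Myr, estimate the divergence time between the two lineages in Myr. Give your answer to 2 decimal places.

d = −(3/4) ln(1 − 4p/3) = −0.75 ln(1 − 0.625333) = −0.75 ln(0.374667)
  = −0.75 × (-0.981718) = 0.736289 substitutions/site.
Under a molecular clock d = 2μt, so t = d/(2μ) = 0.736289 / (2 × 0.035) = 10.52 Myr.

10.52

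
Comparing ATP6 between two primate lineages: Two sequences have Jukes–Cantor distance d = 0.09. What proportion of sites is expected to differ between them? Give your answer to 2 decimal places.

0.08

p = (3/4)(1 − e^(−4d/3)) = 0.75 × (1 − e^(-0.12)) = 0.75 × (1 − 0.886920) = 0.084810.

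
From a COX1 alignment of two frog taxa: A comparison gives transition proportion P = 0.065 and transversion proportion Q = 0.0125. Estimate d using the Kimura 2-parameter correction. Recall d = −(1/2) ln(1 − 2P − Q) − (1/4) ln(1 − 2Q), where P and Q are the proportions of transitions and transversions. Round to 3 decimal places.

0.083

Under the Kimura two-parameter model, d = −½ ln(1 − 2P − Q) − ¼ ln(1 − 2Q).
1 − 2P − Q = 0.8575, giving −½ ln(0.8575) = 0.076867.
1 − 2Q = 0.975, giving −¼ ln(0.975) = 0.006329.
d = 0.076867 + 0.006329 = 0.083196.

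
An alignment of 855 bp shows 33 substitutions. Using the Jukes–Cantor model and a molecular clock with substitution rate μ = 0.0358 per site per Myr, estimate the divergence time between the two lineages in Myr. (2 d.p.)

p = 33/855 ≈ 0.038596.
d = −(3/4) ln(1 − 4p/3) = −0.75 ln(1 − 0.051461) = −0.75 ln(0.948539)
  = −0.75 × (-0.052832) = 0.039624 substitutions/site.
Under a molecular clock d = 2μt, so t = d/(2μ) = 0.039624 / (2 × 0.0358) = 0.55 Myr.

0.55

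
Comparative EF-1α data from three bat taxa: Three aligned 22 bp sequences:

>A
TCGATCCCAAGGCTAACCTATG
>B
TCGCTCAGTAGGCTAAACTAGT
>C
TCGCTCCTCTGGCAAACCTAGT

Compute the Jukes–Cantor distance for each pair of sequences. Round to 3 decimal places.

d(A,B) = 0.414, d(A,C) = 0.414, d(B,C) = 0.339

A–B: 7/22 sites differ → p ≈ 0.318182, d = −0.75 ln(1 − 0.424243) = 0.414052 ≈ 0.414.
A–C: 7/22 sites differ → p ≈ 0.318182, d = −0.75 ln(1 − 0.424243) = 0.414052 ≈ 0.414.
B–C: 6/22 sites differ → p ≈ 0.272727, d = −0.75 ln(1 − 0.363636) = 0.338988 ≈ 0.339.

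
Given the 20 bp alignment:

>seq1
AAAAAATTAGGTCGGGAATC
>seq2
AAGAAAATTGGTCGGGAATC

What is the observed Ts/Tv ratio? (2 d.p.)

Transitions are A↔G and C↔T; transversions are all other mismatches.
Transitions: 1. Transversions: 2.
R = 1/2 = 0.50.

0.50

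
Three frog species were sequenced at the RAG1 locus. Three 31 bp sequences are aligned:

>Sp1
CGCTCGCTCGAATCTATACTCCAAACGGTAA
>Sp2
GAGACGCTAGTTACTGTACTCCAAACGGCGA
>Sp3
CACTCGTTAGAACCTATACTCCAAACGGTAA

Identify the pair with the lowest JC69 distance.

Sp1 and Sp3

Sp1–Sp2: 11/31 differ, p = 0.355, d = 0.481.
Sp1–Sp3: 4/31 differ, p = 0.129, d = 0.142.
Sp2–Sp3: 10/31 differ, p = 0.323, d = 0.422.
The smallest distance is between Sp1 and Sp3.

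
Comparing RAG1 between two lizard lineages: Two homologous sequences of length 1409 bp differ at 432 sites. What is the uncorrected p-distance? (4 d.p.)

p = 432/1409 = 0.306600… ≈ 0.3066 (to 4 d.p.).

0.3066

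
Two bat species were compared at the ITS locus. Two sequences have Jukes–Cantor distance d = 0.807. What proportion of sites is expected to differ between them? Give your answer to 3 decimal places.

0.494

p = (3/4)(1 − e^(−4d/3)) = 0.75 × (1 − e^(-1.076)) = 0.75 × (1 − 0.340957) = 0.494282.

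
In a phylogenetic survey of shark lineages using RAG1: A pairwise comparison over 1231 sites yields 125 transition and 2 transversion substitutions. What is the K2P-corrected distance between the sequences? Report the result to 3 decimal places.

P = 125/1231 ≈ 0.101543 and Q = 2/1231 ≈ 0.001625.
Under the Kimura two-parameter model, d = −½ ln(1 − 2P − Q) − ¼ ln(1 − 2Q).
1 − 2P − Q = 0.795289, giving −½ ln(0.795289) = 0.114525.
1 − 2Q = 0.99675, giving −¼ ln(0.99675) = 0.000814.
d = 0.114525 + 0.000814 = 0.115339.

0.115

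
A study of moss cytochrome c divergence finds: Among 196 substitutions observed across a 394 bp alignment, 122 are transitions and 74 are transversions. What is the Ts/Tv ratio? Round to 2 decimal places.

1.65

R = 122/74 = 1.648648… ≈ 1.65 (to 2 d.p.).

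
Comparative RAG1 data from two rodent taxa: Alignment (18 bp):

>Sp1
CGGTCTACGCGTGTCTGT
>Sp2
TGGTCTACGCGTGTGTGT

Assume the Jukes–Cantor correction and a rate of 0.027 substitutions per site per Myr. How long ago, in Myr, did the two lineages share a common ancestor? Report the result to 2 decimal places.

The sequences differ at 2 of 18 sites (1, 15), so p = 2/18 ≈ 0.111111.
d = −(3/4) ln(1 − 4p/3) = −0.75 ln(1 − 0.148148) = −0.75 ln(0.851852)
  = −0.75 × (-0.160342) = 0.120257 substitutions/site.
Under a molecular clock d = 2μt, so t = d/(2μ) = 0.120257 / (2 × 0.027) = 2.23 Myr.

2.23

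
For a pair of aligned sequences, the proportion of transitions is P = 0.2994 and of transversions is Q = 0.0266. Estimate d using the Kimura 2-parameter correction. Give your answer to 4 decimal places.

0.5046

Under the Kimura two-parameter model, d = −½ ln(1 − 2P − Q) − ¼ ln(1 − 2Q).
1 − 2P − Q = 0.3746, giving −½ ln(0.3746) = 0.490948.
1 − 2Q = 0.9468, giving −¼ ln(0.9468) = 0.013667.
d = 0.490948 + 0.013667 = 0.504615.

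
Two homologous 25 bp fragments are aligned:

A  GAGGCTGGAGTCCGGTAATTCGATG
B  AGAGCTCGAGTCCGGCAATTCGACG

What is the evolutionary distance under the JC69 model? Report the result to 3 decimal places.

The sequences differ at 6 of 25 sites (1, 2, 3, 7, 16, 24), so p = 6/25 = 0.24.
d = −(3/4) ln(1 − 4p/3) = −0.75 ln(1 − 0.32) = −0.75 ln(0.68)
  = −0.75 × (-0.385662) = 0.289247 substitutions/site.

0.289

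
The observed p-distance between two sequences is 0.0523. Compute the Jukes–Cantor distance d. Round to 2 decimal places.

d = −(3/4) ln(1 − 4p/3) = −0.75 ln(1 − 0.069733) = −0.75 ln(0.930267)
  = −0.75 × (-0.072284) = 0.054213 substitutions/site.

0.05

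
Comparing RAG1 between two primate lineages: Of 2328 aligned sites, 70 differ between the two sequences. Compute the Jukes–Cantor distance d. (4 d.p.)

0.0307

p = 70/2328 ≈ 0.030069.
d = −(3/4) ln(1 − 4p/3) = −0.75 ln(1 − 0.040092) = −0.75 ln(0.959908)
  = −0.75 × (-0.040918) = 0.030689 substitutions/site.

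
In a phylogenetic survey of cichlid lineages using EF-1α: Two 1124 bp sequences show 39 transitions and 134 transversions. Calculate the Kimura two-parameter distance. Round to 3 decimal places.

0.173

P = 39/1124 ≈ 0.034698 and Q = 134/1124 ≈ 0.119217.
Under the Kimura two-parameter model, d = −½ ln(1 − 2P − Q) − ¼ ln(1 − 2Q).
1 − 2P − Q = 0.811387, giving −½ ln(0.811387) = 0.104505.
1 − 2Q = 0.761566, giving −¼ ln(0.761566) = 0.068095.
d = 0.104505 + 0.068095 = 0.172600.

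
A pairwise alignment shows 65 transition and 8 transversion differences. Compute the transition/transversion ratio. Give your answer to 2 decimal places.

R = 65/8 = 8.125 ≈ 8.13 (to 2 d.p.).

8.13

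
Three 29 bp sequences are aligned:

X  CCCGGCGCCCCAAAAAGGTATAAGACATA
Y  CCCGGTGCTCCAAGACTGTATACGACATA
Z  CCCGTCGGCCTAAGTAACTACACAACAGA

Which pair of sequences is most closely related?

X–Y: 6/29 differ, p = 0.207, d = 0.242.
X–Z: 11/29 differ, p = 0.379, d = 0.529.
Y–Z: 12/29 differ, p = 0.414, d = 0.602.
The smallest distance is between X and Y.

X and Y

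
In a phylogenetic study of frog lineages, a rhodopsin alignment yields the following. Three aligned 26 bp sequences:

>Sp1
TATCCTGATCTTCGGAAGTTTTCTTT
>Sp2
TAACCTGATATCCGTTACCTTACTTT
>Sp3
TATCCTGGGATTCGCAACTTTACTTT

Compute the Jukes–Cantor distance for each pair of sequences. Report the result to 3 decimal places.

d(Sp1,Sp2) = 0.396, d(Sp1,Sp3) = 0.276, d(Sp2,Sp3) = 0.334

Sp1–Sp2: 8/26 sites differ → p ≈ 0.307692, d = −0.75 ln(1 − 0.410256) = 0.396050 ≈ 0.396.
Sp1–Sp3: 6/26 sites differ → p ≈ 0.230769, d = −0.75 ln(1 − 0.307692) = 0.275793 ≈ 0.276.
Sp2–Sp3: 7/26 sites differ → p ≈ 0.269231, d = −0.75 ln(1 − 0.358975) = 0.333515 ≈ 0.334.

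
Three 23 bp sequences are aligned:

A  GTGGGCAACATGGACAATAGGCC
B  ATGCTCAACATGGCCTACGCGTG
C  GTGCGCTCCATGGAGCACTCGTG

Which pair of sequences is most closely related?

B and C

A–B: 10/23 differ, p = 0.435, d = 0.650.
A–C: 10/23 differ, p = 0.435, d = 0.650.
B–C: 8/23 differ, p = 0.348, d = 0.467.
The smallest distance is between B and C.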